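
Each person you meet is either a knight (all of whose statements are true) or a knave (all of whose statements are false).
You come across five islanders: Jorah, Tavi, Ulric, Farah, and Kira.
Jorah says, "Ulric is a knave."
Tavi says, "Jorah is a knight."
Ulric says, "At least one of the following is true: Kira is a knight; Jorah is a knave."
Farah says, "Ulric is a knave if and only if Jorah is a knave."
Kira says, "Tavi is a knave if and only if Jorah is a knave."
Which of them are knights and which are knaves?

Jorah is a knave, Tavi is a knave, Ulric is a knight, Farah is a knave, and Kira is a knight.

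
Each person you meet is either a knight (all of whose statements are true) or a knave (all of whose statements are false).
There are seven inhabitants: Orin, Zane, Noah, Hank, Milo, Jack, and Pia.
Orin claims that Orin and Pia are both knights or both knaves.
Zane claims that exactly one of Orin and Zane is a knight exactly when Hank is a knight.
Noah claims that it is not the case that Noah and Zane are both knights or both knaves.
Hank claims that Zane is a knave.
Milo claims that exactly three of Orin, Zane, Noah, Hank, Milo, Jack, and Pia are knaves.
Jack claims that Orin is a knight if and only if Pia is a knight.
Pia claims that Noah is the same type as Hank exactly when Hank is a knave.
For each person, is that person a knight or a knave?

Since Orin is a knave, "Orin and Pia are both knights or both knaves" needs to be false, which holds.
Zane is a knave, and the claim "exactly one of Orin and Zane is a knight exactly when Hank is a knight" is indeed false.
Noah (knave): "it is not the case that Noah and Zane are both knights or both knaves" — false. ✓
Hank (knight): "Zane is a knave" — true. ✓
Milo (knave): "exactly three of Orin, Zane, Noah, Hank, Milo, Jack, and Pia are knaves" — false. ✓
Jack is a knave, and the claim "Orin is a knight if and only if Pia is a knight" is indeed false.
Since Pia is a knight, "Noah is the same type as Hank exactly when Hank is a knave" needs to be true, which holds.

Knights: Hank and Pia. Knaves: Orin, Zane, Noah, Milo, and Jack.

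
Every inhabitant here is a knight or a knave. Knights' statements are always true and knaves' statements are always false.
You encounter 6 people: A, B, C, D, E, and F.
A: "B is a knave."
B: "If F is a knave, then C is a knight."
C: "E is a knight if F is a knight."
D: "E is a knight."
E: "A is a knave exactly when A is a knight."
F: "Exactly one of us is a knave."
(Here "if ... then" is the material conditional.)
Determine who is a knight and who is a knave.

As a knave, A's statement "B is a knave" should be False; it is.
Since B is a knight, "if F is a knave, then C is a knight" needs to be true, which holds.
C is a knight, so "E is a knight if F is a knight" must be true — and it is.
D is a knave; "E is a knight" is False, as required.
E (knave): "A is a knave exactly when A is a knight" — False. ✓
Since F is a knave, "exactly one of us is a knave" needs to be False, which holds.

Knights: B and C. Knaves: A, D, E, and F.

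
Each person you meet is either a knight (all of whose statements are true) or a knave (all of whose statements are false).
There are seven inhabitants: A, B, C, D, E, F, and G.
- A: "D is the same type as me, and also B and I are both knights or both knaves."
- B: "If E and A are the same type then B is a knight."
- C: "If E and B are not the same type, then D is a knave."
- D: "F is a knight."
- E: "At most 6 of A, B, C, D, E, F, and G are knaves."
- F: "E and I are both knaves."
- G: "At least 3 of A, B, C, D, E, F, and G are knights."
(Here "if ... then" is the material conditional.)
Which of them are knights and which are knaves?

A is a knave, B is a knight, C is a knight, D is a knave, E is a knight, F is a knave, and G is a knight.

Since A is a knave, "D is the same type as me, and also B and I are both knights or both knaves" needs to be false, which holds.
B is a knight, so "if E and A are the same type then B is a knight" must be true — and it is.
C is a knight; "if E and B are not the same type, then D is a knave" is true, as required.
D is a knave; "F is a knight" is false, as required.
Since E is a knight, "at most 6 of A, B, C, D, E, F, and G are knaves" needs to be true, which holds.
As a knave, F's statement "E and I are both knaves" should be false; it is.
As a knight, G's statement "at least 3 of A, B, C, D, E, F, and G are knights" should be true; it is.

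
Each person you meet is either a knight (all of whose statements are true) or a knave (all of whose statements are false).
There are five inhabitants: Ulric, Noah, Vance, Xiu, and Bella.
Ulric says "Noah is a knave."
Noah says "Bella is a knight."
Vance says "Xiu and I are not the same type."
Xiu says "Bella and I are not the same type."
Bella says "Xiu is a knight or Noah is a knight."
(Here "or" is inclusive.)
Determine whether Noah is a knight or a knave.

Noah is a knave.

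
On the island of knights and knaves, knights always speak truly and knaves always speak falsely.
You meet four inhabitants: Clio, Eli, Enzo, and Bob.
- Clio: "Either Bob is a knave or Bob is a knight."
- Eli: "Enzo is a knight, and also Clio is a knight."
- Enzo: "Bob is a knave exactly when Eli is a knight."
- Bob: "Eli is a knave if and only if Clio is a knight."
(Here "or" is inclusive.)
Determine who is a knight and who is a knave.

Clio is a knight, Eli is a knight, Enzo is a knight, and Bob is a knave.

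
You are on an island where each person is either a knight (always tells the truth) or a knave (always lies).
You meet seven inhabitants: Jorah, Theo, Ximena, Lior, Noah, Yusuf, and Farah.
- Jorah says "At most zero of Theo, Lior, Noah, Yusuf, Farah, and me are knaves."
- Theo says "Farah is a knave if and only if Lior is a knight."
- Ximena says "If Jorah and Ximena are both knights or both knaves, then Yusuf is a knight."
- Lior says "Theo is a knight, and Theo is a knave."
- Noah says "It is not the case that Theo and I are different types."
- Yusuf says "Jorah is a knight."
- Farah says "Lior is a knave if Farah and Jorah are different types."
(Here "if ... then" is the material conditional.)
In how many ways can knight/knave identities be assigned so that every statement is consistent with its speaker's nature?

Consistent assignments:
  Jorah=knave, Theo=knight, Ximena=knight, Lior=knave, Noah=knight, Yusuf=knave, Farah=knight
  Jorah=knave, Theo=knight, Ximena=knight, Lior=knave, Noah=knave, Yusuf=knave, Farah=knight
  Jorah=knave, Theo=knight, Ximena=knave, Lior=knave, Noah=knight, Yusuf=knave, Farah=knight
  Jorah=knave, Theo=knight, Ximena=knave, Lior=knave, Noah=knave, Yusuf=knave, Farah=knight

4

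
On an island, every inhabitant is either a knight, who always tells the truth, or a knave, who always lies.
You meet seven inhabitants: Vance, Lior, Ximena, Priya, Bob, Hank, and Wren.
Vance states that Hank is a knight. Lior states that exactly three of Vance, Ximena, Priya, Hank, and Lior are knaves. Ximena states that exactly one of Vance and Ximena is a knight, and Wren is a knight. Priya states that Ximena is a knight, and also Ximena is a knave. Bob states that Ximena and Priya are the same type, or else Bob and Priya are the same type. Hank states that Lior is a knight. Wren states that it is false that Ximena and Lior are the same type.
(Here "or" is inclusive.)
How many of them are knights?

The unique consistent assignment is Vance=knave, Lior=knave, Ximena=knave, Priya=knave, Bob=knight, Hank=knave, Wren=knave.
That has 1 knight.

1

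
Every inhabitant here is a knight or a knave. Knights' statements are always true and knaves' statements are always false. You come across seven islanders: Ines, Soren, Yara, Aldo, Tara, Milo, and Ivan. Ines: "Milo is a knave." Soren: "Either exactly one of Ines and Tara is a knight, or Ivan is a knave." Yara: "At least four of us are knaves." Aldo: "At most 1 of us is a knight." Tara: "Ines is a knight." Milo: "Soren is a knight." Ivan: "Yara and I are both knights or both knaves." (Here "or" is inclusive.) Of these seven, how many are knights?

3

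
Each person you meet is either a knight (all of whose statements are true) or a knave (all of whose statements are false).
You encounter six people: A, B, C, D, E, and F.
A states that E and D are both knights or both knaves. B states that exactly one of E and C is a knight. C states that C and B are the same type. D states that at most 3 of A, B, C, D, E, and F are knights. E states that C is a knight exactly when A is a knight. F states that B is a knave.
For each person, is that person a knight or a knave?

A is a knave, B is a knight, C is a knight, D is a knight, E is a knave, and F is a knave.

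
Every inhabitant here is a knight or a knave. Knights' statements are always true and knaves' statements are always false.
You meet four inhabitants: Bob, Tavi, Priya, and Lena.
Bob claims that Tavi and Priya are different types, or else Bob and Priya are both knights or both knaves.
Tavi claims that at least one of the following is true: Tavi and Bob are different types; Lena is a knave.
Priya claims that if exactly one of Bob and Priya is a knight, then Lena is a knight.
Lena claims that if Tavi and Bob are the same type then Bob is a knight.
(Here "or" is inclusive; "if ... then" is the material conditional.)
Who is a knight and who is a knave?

Suppose Bob is a knight. Then Bob's statement "Tavi and Priya are different types, or else Bob and Priya are both knights or both knaves" would have to be true. Checking the 8 ways to assign the others, none is consistent with every speaker.
(For instance, with Tavi=knight, Priya=knight, Lena=knight, Tavi's claim "at least one of the following is true: Tavi and Bob are different types; Lena is a knave" comes out false where it would need to be true.)
So Bob must be a knave, making "Tavi and Priya are different types, or else Bob and Priya are both knights or both knaves" false. Taking Bob=knave, Tavi=knight, Priya=knight, Lena=knight, each remaining statement checks out:
  Tavi (knight): "at least one of the following is true: Tavi and Bob are different types; Lena is a knave" — true. ✓
  Priya (knight): "if exactly one of Bob and Priya is a knight, then Lena is a knight" — true. ✓
  Lena (knight): "if Tavi and Bob are the same type then Bob is a knight" — true. ✓
This is the unique consistent assignment.

Bob is a knave, Tavi is a knight, Priya is a knight, and Lena is a knight.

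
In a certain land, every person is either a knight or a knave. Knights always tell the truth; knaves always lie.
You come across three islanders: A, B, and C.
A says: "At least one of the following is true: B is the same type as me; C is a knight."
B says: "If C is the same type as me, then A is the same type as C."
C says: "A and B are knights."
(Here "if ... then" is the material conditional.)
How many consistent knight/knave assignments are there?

Consistent assignments:
  A=knight, B=knight, C=knight
  A=knave, B=knight, C=knave

2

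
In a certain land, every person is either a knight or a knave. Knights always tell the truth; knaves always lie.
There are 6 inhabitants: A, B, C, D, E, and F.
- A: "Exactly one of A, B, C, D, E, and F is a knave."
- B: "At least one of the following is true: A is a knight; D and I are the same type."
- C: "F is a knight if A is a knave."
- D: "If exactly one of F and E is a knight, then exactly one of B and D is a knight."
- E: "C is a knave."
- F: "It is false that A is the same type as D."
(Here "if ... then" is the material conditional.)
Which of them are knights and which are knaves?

A is a knave, B is a knave, C is a knight, D is a knight, E is a knave, and F is a knight.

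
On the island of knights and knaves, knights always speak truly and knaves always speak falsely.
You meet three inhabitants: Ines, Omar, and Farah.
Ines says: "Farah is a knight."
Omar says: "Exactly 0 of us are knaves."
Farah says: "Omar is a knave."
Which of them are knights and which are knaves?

Ines is a knight, Omar is a knave, and Farah is a knight.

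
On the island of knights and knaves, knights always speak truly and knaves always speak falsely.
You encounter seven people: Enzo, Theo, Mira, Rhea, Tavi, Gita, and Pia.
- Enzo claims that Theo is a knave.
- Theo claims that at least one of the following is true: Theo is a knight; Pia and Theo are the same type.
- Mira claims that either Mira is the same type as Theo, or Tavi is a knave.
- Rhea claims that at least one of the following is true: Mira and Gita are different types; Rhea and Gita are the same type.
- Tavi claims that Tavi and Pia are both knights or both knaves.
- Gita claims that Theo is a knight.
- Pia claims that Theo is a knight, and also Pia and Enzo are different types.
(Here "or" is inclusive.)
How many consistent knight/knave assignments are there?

5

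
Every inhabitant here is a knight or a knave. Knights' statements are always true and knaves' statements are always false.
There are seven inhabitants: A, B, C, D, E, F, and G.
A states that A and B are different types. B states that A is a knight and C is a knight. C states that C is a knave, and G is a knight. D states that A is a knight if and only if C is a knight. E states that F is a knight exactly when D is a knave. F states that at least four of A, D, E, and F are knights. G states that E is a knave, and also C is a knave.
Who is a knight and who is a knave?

A is a knave, B is a knave, C is a knave, D is a knight, E is a knight, F is a knave, and G is a knave.

As a knave, A's statement "A and B are different types" should be False; it is.
B is a knave; "A is a knight and C is a knight" is False, as required.
Since C is a knave, "C is a knave, and G is a knight" needs to be False, which holds.
Since D is a knight, "A is a knight if and only if C is a knight" needs to be True, which holds.
E is a knight, and the claim "F is a knight exactly when D is a knave" is indeed True.
As a knave, F's statement "at least four of A, D, E, and F are knights" should be False; it is.
G is a knave; "E is a knave, and also C is a knave" is False, as required.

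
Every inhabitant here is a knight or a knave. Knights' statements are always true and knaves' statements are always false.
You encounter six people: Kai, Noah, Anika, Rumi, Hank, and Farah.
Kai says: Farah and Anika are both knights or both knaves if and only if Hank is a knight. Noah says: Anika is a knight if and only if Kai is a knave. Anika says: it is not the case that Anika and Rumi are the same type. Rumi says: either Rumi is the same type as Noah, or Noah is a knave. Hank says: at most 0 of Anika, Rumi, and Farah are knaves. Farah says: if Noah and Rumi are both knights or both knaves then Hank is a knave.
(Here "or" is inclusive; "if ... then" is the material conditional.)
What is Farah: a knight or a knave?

Farah is a knight.

Consistent assignments: {Kai=knight, Noah=knight, Anika=knave, Rumi=knave, Hank=knave, Farah=knight}; {Kai=knave, Noah=knight, Anika=knight, Rumi=knave, Hank=knave, Farah=knight}
In every consistent assignment, Farah is a knight.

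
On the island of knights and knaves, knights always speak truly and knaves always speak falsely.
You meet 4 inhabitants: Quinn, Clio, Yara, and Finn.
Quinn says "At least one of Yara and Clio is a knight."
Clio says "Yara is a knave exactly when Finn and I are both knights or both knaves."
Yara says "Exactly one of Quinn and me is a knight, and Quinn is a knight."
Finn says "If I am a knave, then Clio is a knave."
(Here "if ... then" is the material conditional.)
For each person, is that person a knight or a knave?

Knights: Finn. Knaves: Quinn, Clio, and Yara.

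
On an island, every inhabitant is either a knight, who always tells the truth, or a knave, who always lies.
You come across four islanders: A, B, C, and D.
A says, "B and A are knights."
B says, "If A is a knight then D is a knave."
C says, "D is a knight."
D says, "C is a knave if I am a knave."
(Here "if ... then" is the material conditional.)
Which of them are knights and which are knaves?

A is a knave, so "B and A are knights" must be False — and it is.
B is a knight, and the claim "if A is a knight then D is a knave" is indeed True.
C is a knight, so "D is a knight" must be True — and it is.
Since D is a knight, "C is a knave if I am a knave" needs to be True, which holds.

A is a knave, B is a knight, C is a knight, and D is a knight.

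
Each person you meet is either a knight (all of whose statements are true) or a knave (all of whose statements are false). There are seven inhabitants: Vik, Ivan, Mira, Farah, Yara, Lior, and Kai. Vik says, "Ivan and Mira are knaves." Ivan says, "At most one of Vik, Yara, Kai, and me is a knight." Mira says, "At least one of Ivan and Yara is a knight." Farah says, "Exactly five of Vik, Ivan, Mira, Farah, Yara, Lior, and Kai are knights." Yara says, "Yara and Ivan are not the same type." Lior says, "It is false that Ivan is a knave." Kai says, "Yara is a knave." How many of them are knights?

2

The unique consistent assignment is Vik=knight, Ivan=knave, Mira=knave, Farah=knave, Yara=knave, Lior=knave, Kai=knight.
That has 2 knights.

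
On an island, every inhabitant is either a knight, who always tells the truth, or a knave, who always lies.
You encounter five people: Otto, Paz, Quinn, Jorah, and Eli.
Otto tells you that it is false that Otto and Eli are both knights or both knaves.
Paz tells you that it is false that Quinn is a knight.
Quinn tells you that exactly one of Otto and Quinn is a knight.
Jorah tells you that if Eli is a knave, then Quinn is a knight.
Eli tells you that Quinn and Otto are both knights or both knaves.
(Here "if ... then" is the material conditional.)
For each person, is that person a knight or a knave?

Knights: Quinn and Jorah. Knaves: Otto, Paz, and Eli.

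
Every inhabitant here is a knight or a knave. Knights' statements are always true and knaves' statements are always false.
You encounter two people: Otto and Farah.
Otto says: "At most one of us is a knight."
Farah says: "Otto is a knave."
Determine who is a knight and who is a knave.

Otto is a knight and Farah is a knave.

Otto is a knight, and the claim "at most one of us is a knight" is indeed True.
Farah is a knave; "Otto is a knave" is false, as required.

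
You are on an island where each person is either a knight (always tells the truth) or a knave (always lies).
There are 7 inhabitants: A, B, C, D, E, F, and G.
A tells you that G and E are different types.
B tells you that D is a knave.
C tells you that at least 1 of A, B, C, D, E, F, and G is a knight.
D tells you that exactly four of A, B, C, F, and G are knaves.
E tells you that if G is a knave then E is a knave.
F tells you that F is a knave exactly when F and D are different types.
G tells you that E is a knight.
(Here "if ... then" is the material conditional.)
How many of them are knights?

4

The unique consistent assignment is A=knave, B=knight, C=knight, D=knave, E=knight, F=knave, G=knight.
That has 4 knights.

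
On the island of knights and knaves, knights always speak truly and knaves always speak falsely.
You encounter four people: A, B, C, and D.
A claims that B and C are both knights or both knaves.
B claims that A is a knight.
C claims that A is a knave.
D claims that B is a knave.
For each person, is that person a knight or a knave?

A is a knave, B is a knave, C is a knight, and D is a knight.

Since A is a knave, "B and C are both knights or both knaves" needs to be false, which holds.
B is a knave; "A is a knight" is false, as required.
As a knight, C's statement "A is a knave" should be true; it is.
D is a knight; "B is a knave" is true, as required.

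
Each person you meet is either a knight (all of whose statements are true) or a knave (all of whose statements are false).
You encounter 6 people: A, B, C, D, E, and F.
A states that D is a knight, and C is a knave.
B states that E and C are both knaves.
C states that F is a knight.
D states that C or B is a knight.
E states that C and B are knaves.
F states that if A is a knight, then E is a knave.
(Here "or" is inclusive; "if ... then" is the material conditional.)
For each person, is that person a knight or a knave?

A is a knave, B is a knave, C is a knight, D is a knight, E is a knave, and F is a knight.

A is a knave, and the claim "D is a knight, and C is a knave" is indeed False.
B is a knave, so "E and C are both knaves" must be False — and it is.
C (knight): "F is a knight" — True. ✓
D is a knight; "C or B is a knight" is True, as required.
E is a knave; "C and B are knaves" is False, as required.
As a knight, F's statement "if A is a knight, then E is a knave" should be True; it is.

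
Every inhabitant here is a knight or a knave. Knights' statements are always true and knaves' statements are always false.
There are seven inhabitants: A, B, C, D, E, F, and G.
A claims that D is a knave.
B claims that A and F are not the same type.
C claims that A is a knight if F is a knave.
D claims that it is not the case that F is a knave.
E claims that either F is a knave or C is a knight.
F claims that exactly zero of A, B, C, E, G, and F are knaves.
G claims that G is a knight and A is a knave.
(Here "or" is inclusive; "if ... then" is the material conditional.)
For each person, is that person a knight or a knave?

A is a knight, B is a knight, C is a knight, D is a knave, E is a knight, F is a knave, and G is a knave.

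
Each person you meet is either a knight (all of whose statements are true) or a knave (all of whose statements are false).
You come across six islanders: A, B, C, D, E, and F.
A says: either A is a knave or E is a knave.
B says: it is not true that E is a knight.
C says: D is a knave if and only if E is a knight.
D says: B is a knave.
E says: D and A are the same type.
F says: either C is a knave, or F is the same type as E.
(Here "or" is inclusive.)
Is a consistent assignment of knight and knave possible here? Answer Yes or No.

One consistent assignment: A=knight, B=knight, C=knave, D=knave, E=knave, F=knight.

Yes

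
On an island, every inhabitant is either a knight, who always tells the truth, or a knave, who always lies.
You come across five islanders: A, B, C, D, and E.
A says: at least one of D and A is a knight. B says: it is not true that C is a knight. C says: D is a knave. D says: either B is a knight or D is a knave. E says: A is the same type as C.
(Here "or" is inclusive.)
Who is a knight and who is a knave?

A is a knight, B is a knight, C is a knave, D is a knight, and E is a knave.

A (knight): "at least one of D and A is a knight" — True. ✓
B is a knight; "it is not true that C is a knight" is True, as required.
C is a knave; "D is a knave" is False, as required.
D (knight): "either B is a knight or D is a knave" — True. ✓
E is a knave, so "A is the same type as C" must be False — and it is.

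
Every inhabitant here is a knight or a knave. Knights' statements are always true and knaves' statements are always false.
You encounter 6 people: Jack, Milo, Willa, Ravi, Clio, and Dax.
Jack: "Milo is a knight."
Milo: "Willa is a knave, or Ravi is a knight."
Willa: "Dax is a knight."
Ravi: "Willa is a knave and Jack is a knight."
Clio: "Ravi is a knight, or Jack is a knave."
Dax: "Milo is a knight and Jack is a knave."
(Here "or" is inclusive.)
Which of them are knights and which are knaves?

Jack is a knight, Milo is a knight, Willa is a knave, Ravi is a knight, Clio is a knight, and Dax is a knave.

Jack (knight): "Milo is a knight" — true. ✓
Milo is a knight, and the claim "Willa is a knave, or Ravi is a knight" is indeed true.
Since Willa is a knave, "Dax is a knight" needs to be false, which holds.
As a knight, Ravi's statement "Willa is a knave and Jack is a knight" should be true; it is.
Since Clio is a knight, "Ravi is a knight, or Jack is a knave" needs to be true, which holds.
Dax is a knave, so "Milo is a knight and Jack is a knave" must be false — and it is.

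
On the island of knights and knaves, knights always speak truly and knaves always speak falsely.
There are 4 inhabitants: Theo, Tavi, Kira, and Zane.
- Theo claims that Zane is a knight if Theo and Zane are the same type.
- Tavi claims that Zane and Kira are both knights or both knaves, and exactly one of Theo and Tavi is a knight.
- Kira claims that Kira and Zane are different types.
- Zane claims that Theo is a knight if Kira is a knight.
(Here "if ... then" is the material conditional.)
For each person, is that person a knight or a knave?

Theo is a knave, Tavi is a knave, Kira is a knight, and Zane is a knave.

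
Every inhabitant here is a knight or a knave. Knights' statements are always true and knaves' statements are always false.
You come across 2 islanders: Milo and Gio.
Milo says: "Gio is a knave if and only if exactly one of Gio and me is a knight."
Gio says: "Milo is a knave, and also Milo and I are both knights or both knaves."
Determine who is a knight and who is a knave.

As a knight, Milo's statement "Gio is a knave if and only if exactly one of Gio and me is a knight" should be True; it is.
As a knave, Gio's statement "Milo is a knave, and also Milo and I are both knights or both knaves" should be false; it is.

Milo is a knight and Gio is a knave.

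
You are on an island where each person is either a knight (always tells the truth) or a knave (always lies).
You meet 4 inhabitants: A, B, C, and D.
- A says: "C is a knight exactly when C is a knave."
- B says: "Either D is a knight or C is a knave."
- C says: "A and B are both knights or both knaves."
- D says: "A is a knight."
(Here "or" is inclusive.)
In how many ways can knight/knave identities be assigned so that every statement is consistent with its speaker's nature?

Consistent assignments:
  A=knave, B=knight, C=knave, D=knave
  A=knave, B=knave, C=knight, D=knave

2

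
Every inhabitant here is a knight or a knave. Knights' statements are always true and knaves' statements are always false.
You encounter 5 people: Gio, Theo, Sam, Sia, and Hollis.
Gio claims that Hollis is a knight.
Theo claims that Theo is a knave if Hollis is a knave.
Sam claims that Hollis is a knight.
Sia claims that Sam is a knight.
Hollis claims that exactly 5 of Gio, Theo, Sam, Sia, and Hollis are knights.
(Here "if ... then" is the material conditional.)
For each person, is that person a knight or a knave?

Knights: Gio, Theo, Sam, Sia, and Hollis. Knaves: none.

Gio is a knight, and the claim "Hollis is a knight" is indeed true.
As a knight, Theo's statement "Theo is a knave if Hollis is a knave" should be true; it is.
Sam is a knight, and the claim "Hollis is a knight" is indeed true.
Since Sia is a knight, "Sam is a knight" needs to be true, which holds.
Hollis (knight): "exactly 5 of Gio, Theo, Sam, Sia, and Hollis are knights" — true. ✓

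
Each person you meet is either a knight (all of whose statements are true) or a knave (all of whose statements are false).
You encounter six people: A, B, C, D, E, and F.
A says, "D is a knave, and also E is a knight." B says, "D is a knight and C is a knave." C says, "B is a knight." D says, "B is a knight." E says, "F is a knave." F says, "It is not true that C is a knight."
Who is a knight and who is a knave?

A is a knave, B is a knave, C is a knave, D is a knave, E is a knave, and F is a knight.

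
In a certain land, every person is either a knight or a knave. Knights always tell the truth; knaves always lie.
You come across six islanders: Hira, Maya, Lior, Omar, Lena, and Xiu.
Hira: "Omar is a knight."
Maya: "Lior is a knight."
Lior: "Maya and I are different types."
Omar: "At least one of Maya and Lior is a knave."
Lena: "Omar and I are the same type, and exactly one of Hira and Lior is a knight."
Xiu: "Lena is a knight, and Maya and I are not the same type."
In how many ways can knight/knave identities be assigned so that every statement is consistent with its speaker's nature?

3

Consistent assignments:
  Hira=knight, Maya=knave, Lior=knave, Omar=knight, Lena=knight, Xiu=knight
  Hira=knight, Maya=knave, Lior=knave, Omar=knight, Lena=knight, Xiu=knave
  Hira=knight, Maya=knave, Lior=knave, Omar=knight, Lena=knave, Xiu=knave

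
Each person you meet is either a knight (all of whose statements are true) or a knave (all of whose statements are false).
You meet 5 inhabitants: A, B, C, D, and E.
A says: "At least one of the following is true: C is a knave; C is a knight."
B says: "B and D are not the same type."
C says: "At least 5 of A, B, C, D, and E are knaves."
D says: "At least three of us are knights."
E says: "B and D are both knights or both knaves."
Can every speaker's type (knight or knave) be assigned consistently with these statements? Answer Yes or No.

Yes

One consistent assignment: A=knight, B=knight, C=knave, D=knave, E=knave.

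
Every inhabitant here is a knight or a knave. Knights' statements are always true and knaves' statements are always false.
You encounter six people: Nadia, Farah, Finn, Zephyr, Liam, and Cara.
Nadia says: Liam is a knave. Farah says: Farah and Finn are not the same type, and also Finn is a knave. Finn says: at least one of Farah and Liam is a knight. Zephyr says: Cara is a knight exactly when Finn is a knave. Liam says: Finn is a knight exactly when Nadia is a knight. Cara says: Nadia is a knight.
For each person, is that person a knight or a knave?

Knights: Nadia, Zephyr, and Cara. Knaves: Farah, Finn, and Liam.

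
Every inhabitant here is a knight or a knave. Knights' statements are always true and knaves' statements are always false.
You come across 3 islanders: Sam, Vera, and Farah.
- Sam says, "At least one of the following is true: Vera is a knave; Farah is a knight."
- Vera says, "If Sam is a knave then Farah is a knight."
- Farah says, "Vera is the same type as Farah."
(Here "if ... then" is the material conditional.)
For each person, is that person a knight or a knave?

Sam is a knight; "at least one of the following is true: Vera is a knave; Farah is a knight" is true, as required.
Since Vera is a knight, "if Sam is a knave then Farah is a knight" needs to be true, which holds.
Farah is a knight, and the claim "Vera is the same type as Farah" is indeed true.

Sam is a knight, Vera is a knight, and Farah is a knight.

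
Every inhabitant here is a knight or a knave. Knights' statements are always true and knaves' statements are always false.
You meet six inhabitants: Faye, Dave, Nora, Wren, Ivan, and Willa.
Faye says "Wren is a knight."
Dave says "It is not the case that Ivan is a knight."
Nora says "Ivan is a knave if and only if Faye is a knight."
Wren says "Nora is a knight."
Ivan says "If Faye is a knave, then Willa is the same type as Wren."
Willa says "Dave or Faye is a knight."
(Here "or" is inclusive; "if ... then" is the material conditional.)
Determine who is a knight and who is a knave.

Faye is a knave, Dave is a knight, Nora is a knave, Wren is a knave, Ivan is a knave, and Willa is a knight.

Faye is a knave; "Wren is a knight" is false, as required.
Dave is a knight; "it is not the case that Ivan is a knight" is true, as required.
Nora is a knave; "Ivan is a knave if and only if Faye is a knight" is false, as required.
Wren is a knave, and the claim "Nora is a knight" is indeed false.
As a knave, Ivan's statement "if Faye is a knave, then Willa is the same type as Wren" should be false; it is.
Willa is a knight, and the claim "Dave or Faye is a knight" is indeed true.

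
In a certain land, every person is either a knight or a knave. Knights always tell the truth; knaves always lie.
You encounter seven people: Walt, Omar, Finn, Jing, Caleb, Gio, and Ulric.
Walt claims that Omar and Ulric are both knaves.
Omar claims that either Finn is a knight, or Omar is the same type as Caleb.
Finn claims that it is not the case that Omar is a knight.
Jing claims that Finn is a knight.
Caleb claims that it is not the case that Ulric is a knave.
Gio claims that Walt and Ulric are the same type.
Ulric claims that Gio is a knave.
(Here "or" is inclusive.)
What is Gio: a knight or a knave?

Gio is a knave.

Consistent assignments: {Walt=knave, Omar=knight, Finn=knave, Jing=knave, Caleb=knight, Gio=knave, Ulric=knight}
In every consistent assignment, Gio is a knave.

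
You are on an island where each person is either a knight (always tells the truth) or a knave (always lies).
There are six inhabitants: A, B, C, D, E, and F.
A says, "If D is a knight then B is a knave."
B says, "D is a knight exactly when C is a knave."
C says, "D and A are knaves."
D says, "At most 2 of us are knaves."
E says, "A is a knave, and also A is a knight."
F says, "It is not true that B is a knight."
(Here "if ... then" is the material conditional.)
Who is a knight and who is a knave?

A (knight): "if D is a knight then B is a knave" — True. ✓
B is a knave; "D is a knight exactly when C is a knave" is false, as required.
C is a knave, so "D and A are knaves" must be false — and it is.
D (knave): "at most 2 of us are knaves" — false. ✓
E is a knave; "A is a knave, and also A is a knight" is false, as required.
F is a knight, so "it is not true that B is a knight" must be True — and it is.

Knights: A and F. Knaves: B, C, D, and E.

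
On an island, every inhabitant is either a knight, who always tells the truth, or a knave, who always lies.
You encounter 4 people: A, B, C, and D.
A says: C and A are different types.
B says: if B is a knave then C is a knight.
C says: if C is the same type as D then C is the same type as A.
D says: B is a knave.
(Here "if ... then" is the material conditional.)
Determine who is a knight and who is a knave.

A is a knight, B is a knight, C is a knave, and D is a knave.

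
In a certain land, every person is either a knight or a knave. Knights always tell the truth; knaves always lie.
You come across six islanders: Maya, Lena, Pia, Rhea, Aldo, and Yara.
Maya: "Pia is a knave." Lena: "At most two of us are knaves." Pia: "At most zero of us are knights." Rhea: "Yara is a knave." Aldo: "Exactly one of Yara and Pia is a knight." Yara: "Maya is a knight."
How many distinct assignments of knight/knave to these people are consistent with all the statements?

2

Consistent assignments:
  Maya=knight, Lena=knight, Pia=knave, Rhea=knave, Aldo=knight, Yara=knight
  Maya=knight, Lena=knave, Pia=knave, Rhea=knave, Aldo=knight, Yara=knight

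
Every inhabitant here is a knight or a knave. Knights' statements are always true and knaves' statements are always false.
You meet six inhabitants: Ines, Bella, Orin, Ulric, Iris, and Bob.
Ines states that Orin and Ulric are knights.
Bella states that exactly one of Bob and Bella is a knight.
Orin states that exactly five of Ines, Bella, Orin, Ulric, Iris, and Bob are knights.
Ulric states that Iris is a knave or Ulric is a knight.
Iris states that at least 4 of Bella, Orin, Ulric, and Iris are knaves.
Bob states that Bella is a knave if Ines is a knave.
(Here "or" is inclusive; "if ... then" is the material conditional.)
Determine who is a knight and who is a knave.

Ines is a knave, Bella is a knight, Orin is a knave, Ulric is a knight, Iris is a knave, and Bob is a knave.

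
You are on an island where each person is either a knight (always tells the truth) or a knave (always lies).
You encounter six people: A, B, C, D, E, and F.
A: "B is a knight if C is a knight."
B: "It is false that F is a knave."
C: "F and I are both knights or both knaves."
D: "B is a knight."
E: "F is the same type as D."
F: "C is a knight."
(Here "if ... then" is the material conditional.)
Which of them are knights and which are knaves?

Knights: A, B, C, D, E, and F. Knaves: none.

Since A is a knight, "B is a knight if C is a knight" needs to be true, which holds.
B is a knight, and the claim "it is false that F is a knave" is indeed true.
C is a knight, and the claim "F and I are both knights or both knaves" is indeed true.
D is a knight, and the claim "B is a knight" is indeed true.
E is a knight, so "F is the same type as D" must be true — and it is.
F is a knight, and the claim "C is a knight" is indeed true.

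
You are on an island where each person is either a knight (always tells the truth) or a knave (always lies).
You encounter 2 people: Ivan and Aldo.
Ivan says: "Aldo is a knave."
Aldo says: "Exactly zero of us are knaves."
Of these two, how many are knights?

The unique consistent assignment is Ivan=knight, Aldo=knave.
That has 1 knight.

1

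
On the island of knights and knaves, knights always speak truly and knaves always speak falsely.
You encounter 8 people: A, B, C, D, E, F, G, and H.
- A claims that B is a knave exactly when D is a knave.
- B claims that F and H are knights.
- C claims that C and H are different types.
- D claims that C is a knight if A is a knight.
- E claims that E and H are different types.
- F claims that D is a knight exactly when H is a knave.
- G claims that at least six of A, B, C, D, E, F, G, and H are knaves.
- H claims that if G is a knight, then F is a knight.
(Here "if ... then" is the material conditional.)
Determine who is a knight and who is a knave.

A is a knight, and the claim "B is a knave exactly when D is a knave" is indeed True.
B (knave): "F and H are knights" — False. ✓
C is a knave; "C and H are different types" is False, as required.
D is a knave, so "C is a knight if A is a knight" must be False — and it is.
E (knave): "E and H are different types" — False. ✓
F (knave): "D is a knight exactly when H is a knave" — False. ✓
G is a knight, so "at least six of A, B, C, D, E, F, G, and H are knaves" must be True — and it is.
Since H is a knave, "if G is a knight, then F is a knight" needs to be False, which holds.

A is a knight, B is a knave, C is a knave, D is a knave, E is a knave, F is a knave, G is a knight, and H is a knave.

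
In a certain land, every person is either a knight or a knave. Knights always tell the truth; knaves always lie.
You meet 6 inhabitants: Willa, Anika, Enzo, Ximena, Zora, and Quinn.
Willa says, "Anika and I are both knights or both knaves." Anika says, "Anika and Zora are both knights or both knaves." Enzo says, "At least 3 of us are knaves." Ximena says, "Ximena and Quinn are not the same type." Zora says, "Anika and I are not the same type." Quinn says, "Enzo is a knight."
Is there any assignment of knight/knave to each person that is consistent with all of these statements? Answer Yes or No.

Checking all 64 assignments, each has at least one speaker whose statement's truth value contradicts their type.

No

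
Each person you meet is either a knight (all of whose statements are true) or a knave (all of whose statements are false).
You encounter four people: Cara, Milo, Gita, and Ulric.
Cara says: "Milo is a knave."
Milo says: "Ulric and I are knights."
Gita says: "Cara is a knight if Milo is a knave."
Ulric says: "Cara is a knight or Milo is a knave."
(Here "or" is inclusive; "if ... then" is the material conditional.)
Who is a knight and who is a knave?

Cara is a knight, Milo is a knave, Gita is a knight, and Ulric is a knight.

Cara is a knight; "Milo is a knave" is True, as required.
Since Milo is a knave, "Ulric and I are knights" needs to be false, which holds.
Gita is a knight, and the claim "Cara is a knight if Milo is a knave" is indeed True.
Since Ulric is a knight, "Cara is a knight or Milo is a knave" needs to be True, which holds.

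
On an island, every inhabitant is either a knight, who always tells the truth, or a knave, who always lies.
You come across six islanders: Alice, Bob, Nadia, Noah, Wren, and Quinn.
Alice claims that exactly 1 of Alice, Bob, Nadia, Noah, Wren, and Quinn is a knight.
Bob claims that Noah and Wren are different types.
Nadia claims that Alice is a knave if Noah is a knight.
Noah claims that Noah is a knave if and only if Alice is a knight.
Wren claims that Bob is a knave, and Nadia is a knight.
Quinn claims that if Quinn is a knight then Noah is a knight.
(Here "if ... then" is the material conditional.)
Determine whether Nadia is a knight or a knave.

Nadia is a knight.

Consistent assignments: {Alice=knave, Bob=knight, Nadia=knight, Noah=knight, Wren=knave, Quinn=knight}; {Alice=knave, Bob=knave, Nadia=knight, Noah=knight, Wren=knight, Quinn=knight}
In every consistent assignment, Nadia is a knight.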